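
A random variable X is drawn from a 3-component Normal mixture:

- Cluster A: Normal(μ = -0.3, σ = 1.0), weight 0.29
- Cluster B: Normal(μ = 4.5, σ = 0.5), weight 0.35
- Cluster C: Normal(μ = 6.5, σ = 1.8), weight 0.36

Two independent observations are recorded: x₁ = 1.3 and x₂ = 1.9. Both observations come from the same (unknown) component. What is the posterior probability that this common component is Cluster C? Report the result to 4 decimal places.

Posterior ∝ prior × likelihood, so P(k | x) ∝ π_k f_k(x); normalise over all components.
Since both observations come from the same component, the likelihood for component k is f_k(x₁)·f_k(x₂).
  p_A = [(1/(1.0·√(2π)))·exp(−(1.3−-0.3)²/(2·1.0²)) = 0.398942·exp(-1.28000) = 0.110921] × [0.0354746] = 0.00393487
  p_B = [(1/(0.5·√(2π)))·exp(−(1.3−4.5)²/(2·0.5²)) = 0.797885·exp(-20.48000) = 1.01763e-09] × [1.07221e-06] = 1.09111e-15
  p_C = [(1/(1.8·√(2π)))·exp(−(1.3−6.5)²/(2·1.8²)) = 0.221635·exp(-4.17284) = 0.00341504] × [0.00846211] = 2.88985e-05
Multiply by the mixture weights:
  π_A·p_A = 0.29 × 0.00393487 = 0.00114111
  π_B·p_B = 0.35 × 1.09111e-15 = 3.81888e-16
  π_C·p_C = 0.36 × 2.88985e-05 = 1.04034e-05
Sum: 0.00114111 + 3.81888e-16 + 1.04034e-05 = 0.00115152
So the posterior for Cluster C is 1.04034e-05 / 0.00115152 ≈ 0.0090.

0.0090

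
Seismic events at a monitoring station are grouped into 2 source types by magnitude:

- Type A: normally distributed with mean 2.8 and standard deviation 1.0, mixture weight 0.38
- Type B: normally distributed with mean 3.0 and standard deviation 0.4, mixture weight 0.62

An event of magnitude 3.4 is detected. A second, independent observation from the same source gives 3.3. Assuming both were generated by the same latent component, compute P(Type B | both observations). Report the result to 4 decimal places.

Apply Bayes' rule: the posterior for each component is proportional to its prior times its likelihood at x.
Since both observations come from the same component, the likelihood for component k is f_k(x₁)·f_k(x₂).
  f_A = [0.333225] × [0.352065] = 0.117317
  f_B = [0.604927] × [0.752844] = 0.455415
Prior × likelihood for each component:
  P(Z=A)·f_A = 0.38 × 0.117317 = 0.0445804
  P(Z=B)·f_B = 0.62 × 0.455415 = 0.282357
Sum: 0.0445804 + 0.282357 = 0.326938
P(Type B | x₁, x₂) ≈ 0.8636

0.8636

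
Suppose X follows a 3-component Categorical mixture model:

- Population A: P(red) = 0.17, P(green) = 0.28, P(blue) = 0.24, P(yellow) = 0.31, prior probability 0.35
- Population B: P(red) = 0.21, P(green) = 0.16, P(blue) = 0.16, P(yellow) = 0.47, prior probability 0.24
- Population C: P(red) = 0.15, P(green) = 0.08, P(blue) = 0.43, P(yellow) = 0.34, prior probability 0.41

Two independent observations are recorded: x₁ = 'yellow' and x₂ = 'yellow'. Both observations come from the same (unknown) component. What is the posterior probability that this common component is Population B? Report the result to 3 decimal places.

0.396

The responsibility of component k is π_k f_k(x) divided by Σ_j π_j f_j(x).
Since both observations come from the same component, the likelihood for component k is f_k(x₁)·f_k(x₂).
  f_A = [P(yellow | comp) = 0.31] × [0.31] = 0.0961
  f_B = [P(yellow | comp) = 0.47] × [0.47] = 0.2209
  f_C = [P(yellow | comp) = 0.34] × [0.34] = 0.1156
Unnormalised posteriors:
  π_A·f_A = 0.35 × 0.0961 = 0.033635
  π_B·f_B = 0.24 × 0.2209 = 0.053016
  π_C·f_C = 0.41 × 0.1156 = 0.047396
Denominator: 0.033635 + 0.053016 + 0.047396 = 0.134047
P(Population B | x₁,x₂) ≈ 0.396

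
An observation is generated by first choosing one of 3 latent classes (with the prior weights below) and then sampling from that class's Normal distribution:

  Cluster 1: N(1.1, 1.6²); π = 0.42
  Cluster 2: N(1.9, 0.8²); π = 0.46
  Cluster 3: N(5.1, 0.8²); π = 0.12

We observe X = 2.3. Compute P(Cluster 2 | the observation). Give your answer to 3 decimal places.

The responsibility of component k is π_k f_k(x) divided by Σ_j π_j f_j(x).
Normal densities:
  f_1 = (1/(1.6·√(2π)))·exp(−(2.3−1.1)²/(2·1.6²)) = 0.249339·exp(-0.28125) = 0.188211
  f_2 = (1/(0.8·√(2π)))·exp(−(2.3−1.9)²/(2·0.8²)) = 0.498678·exp(-0.12500) = 0.440082
  f_3 = (1/(0.8·√(2π)))·exp(−(2.3−5.1)²/(2·0.8²)) = 0.498678·exp(-6.12500) = 0.00109085
Multiply by the mixture weights:
  π_1·f_1 = 0.42 × 0.188211 = 0.0790486
  π_2·f_2 = 0.46 × 0.440082 = 0.202438
  π_3·f_3 = 0.12 × 0.00109085 = 0.000130902
Denominator: 0.0790486 + 0.202438 + 0.000130902 = 0.281617
So the posterior for Cluster 2 is 0.202438 / 0.281617 ≈ 0.719.

0.719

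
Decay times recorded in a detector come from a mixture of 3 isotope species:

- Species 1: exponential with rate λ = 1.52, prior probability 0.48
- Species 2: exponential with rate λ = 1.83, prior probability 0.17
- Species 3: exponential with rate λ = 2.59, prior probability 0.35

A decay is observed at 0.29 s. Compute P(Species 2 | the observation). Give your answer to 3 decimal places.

0.169

By Bayes' theorem, P(k | x) = π_k f_k(x) / Σ_j π_j f_j(x).
Exponential densities:
  L_1 = 0.978153
  L_2 = 1.07639
  L_3 = 1.22208
Prior × likelihood for each component:
  π_1·L_1 = 0.48 × 0.978153 = 0.469513
  π_2·L_2 = 0.17 × 1.07639 = 0.182987
  π_3·L_3 = 0.35 × 1.22208 = 0.42773
Evidence: 0.469513 + 0.182987 + 0.42773 = 1.08023
Responsibility of Species 2: 0.182987 / 1.08023 ≈ 0.169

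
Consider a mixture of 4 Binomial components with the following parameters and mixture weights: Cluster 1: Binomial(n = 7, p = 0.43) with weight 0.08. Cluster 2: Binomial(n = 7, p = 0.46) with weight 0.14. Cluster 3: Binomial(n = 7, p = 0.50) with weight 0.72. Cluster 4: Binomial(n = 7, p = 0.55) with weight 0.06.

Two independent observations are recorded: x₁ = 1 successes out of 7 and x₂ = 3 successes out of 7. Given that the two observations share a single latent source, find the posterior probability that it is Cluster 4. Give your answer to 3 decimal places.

Posterior ∝ prior × likelihood, so P(k | x) ∝ P(Z=k) f_k(x); normalise over all components.
Since both observations come from the same component, the likelihood for component k is f_k(x₁)·f_k(x₂).
  L_1 = [C(7,1)·0.43^1·0.57^6 = 7·0.43·0.0342964 = 0.103232] × [0.293747] = 0.0303241
  L_2 = [C(7,1)·0.46^1·0.54^6 = 7·0.46·0.0247949 = 0.0798396] × [0.289679] = 0.0231278
  L_3 = [C(7,1)·0.50^1·0.50^6 = 7·0.5·0.015625 = 0.0546875] × [0.273438] = 0.0149536
  L_4 = [C(7,1)·0.55^1·0.45^6 = 7·0.55·0.00830377 = 0.0319695] × [0.238785] = 0.00763382
Unnormalised posteriors:
  P(Z=1)·L_1 = 0.08 × 0.0303241 = 0.00242593
  P(Z=2)·L_2 = 0.14 × 0.0231278 = 0.0032379
  P(Z=3)·L_3 = 0.72 × 0.0149536 = 0.0107666
  P(Z=4)·L_4 = 0.06 × 0.00763382 = 0.000458029
Denominator: 0.00242593 + 0.0032379 + 0.0107666 + 0.000458029 = 0.0168885
P(Cluster 4 | x) ≈ 0.027

0.027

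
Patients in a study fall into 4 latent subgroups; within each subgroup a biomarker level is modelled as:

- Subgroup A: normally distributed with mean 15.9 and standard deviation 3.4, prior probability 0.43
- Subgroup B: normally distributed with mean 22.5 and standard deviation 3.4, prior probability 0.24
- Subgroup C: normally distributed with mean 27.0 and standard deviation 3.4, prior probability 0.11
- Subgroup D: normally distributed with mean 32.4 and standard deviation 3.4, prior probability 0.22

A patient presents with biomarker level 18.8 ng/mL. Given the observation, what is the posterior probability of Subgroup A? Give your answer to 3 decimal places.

0.683

P(component k | x) = P(Z=k)·f_k(x) / marginal(x), where marginal(x) = Σ_j P(Z=j)·f_j(x).
Component likelihoods at x = 18.8 ng/mL:
  L_A = (1/(3.4·√(2π)))·exp(−(18.8−15.9)²/(2·3.4²)) = 0.117336·exp(-0.36375) = 0.0815558
  L_B = (1/(3.4·√(2π)))·exp(−(18.8−22.5)²/(2·3.4²)) = 0.117336·exp(-0.59213) = 0.0649043
  L_C = (1/(3.4·√(2π)))·exp(−(18.8−27.0)²/(2·3.4²)) = 0.117336·exp(-2.90830) = 0.00640281
  L_D = (1/(3.4·√(2π)))·exp(−(18.8−32.4)²/(2·3.4²)) = 0.117336·exp(-8.00000) = 3.93618e-05
Multiply by the mixture weights:
  P(Z=A)·L_A = 0.43 × 0.0815558 = 0.035069
  P(Z=B)·L_B = 0.24 × 0.0649043 = 0.015577
  P(Z=C)·L_C = 0.11 × 0.00640281 = 0.000704309
  P(Z=D)·L_D = 0.22 × 3.93618e-05 = 8.6596e-06
Sum: 0.035069 + 0.015577 + 0.000704309 + 8.6596e-06 = 0.051359
P(Subgroup A | data) ≈ 0.683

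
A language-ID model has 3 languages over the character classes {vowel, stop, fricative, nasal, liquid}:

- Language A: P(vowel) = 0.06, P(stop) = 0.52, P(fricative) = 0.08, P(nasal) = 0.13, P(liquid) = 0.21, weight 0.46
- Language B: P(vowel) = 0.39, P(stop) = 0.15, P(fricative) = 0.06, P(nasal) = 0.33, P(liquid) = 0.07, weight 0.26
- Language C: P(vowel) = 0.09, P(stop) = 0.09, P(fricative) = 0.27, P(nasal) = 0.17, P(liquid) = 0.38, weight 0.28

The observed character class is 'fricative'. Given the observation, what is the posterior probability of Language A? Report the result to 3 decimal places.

0.287

Apply Bayes' rule: the posterior for each component is proportional to its prior times its likelihood at x.
Component likelihoods at x = 'fricative':
  L_A = P(fricative | comp) = 0.08
  L_B = P(fricative | comp) = 0.06
  L_C = P(fricative | comp) = 0.27
Prior × likelihood for each component:
  P(Z=A)·L_A = 0.46 × 0.08 = 0.0368
  P(Z=B)·L_B = 0.26 × 0.06 = 0.0156
  P(Z=C)·L_C = 0.28 × 0.27 = 0.0756
Sum: 0.0368 + 0.0156 + 0.0756 = 0.128
P(Language A | the observation) ≈ 0.287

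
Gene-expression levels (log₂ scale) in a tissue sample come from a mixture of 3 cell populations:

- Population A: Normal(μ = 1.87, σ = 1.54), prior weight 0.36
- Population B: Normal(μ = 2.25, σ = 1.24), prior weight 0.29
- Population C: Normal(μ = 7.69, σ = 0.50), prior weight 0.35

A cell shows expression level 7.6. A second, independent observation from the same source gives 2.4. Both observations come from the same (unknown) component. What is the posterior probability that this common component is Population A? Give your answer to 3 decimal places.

0.892

Posterior ∝ prior × likelihood, so P(k | x) ∝ P(Z=k) f_k(x); normalise over all components.
Since both observations come from the same component, the likelihood for component k is f_k(x₁)·f_k(x₂).
  f_A = [(1/(1.54·√(2π)))·exp(−(7.6−1.87)²/(2·1.54²)) = 0.259053·exp(-6.92210) = 0.000255364] × [0.244157] = 6.2349e-05
  f_B = [(1/(1.24·√(2π)))·exp(−(7.6−2.25)²/(2·1.24²)) = 0.321728·exp(-9.30752) = 2.91932e-05] × [0.319382] = 9.32379e-06
  f_C = [(1/(0.50·√(2π)))·exp(−(7.6−7.69)²/(2·0.50²)) = 0.797885·exp(-0.01620) = 0.785063] × [3.93785e-25] = 3.09146e-25
Prior × likelihood for each component:
  P(Z=A)·f_A = 0.36 × 6.2349e-05 = 2.24456e-05
  P(Z=B)·f_B = 0.29 × 9.32379e-06 = 2.7039e-06
  P(Z=C)·f_C = 0.35 × 3.09146e-25 = 1.08201e-25
Normaliser: 2.24456e-05 + 2.7039e-06 + 1.08201e-25 = 2.51495e-05
P(Population A | x₁,x₂) = 2.24456e-05 / 2.51495e-05 ≈ 0.892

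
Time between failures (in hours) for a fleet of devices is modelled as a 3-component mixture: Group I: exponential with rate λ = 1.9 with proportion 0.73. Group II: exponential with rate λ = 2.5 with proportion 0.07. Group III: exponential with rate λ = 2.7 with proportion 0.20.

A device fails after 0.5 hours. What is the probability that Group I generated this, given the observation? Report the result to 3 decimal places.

0.738

P(component k | x) = π_k·f_k(x) / marginal(x), where marginal(x) = Σ_j π_j·f_j(x).
Exponential densities:
  p_I = 1.9·e^(−1.9·0.5) = 1.9·e^(−0.9500) = 0.734808
  p_II = 2.5·e^(−2.5·0.5) = 2.5·e^(−1.2500) = 0.716262
  p_III = 2.7·e^(−2.7·0.5) = 2.7·e^(−1.3500) = 0.699949
Multiply by the mixture weights:
  π_I·p_I = 0.73 × 0.734808 = 0.53641
  π_II·p_II = 0.07 × 0.716262 = 0.0501383
  π_III·p_III = 0.20 × 0.699949 = 0.13999
Marginal: 0.53641 + 0.0501383 + 0.13999 = 0.726538
Responsibility of Group I: 0.53641 / 0.726538 ≈ 0.738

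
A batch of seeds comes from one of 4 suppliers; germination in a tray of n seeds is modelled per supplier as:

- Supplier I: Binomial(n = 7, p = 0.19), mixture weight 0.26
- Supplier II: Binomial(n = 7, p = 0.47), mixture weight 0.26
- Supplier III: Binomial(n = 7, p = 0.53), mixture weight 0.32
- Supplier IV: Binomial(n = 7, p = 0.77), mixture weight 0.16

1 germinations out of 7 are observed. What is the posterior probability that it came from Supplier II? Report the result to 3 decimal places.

The responsibility of component k is π_k f_k(x) divided by Σ_j π_j f_j(x).
Component likelihoods at x = 1 germinations out of 7:
  L_I = 0.375631
  L_II = 0.0729207
  L_III = 0.0399909
  L_IV = 0.000797913
Weight by the priors:
  π_I·L_I = 0.26 × 0.375631 = 0.0976641
  π_II·L_II = 0.26 × 0.0729207 = 0.0189594
  π_III·L_III = 0.32 × 0.0399909 = 0.0127971
  π_IV·L_IV = 0.16 × 0.000797913 = 0.000127666
Denominator: 0.0976641 + 0.0189594 + 0.0127971 + 0.000127666 = 0.129548
P(Supplier II | data) ≈ 0.146

0.146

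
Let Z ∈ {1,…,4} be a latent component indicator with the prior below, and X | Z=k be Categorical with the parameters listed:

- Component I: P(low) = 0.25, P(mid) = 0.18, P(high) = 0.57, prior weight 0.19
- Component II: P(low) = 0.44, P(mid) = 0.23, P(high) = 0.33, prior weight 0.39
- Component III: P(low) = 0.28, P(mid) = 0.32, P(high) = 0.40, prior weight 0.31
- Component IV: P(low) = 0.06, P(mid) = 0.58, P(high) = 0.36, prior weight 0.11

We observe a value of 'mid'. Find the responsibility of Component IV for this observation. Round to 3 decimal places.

By Bayes' theorem, P(k | x) = π_k f_k(x) / Σ_j π_j f_j(x).
Component likelihoods at x = 'mid':
  L_I = P(mid | comp) = 0.18
  L_II = P(mid | comp) = 0.23
  L_III = P(mid | comp) = 0.32
  L_IV = P(mid | comp) = 0.58
Prior × likelihood for each component:
  π_I·L_I = 0.19 × 0.18 = 0.0342
  π_II·L_II = 0.39 × 0.23 = 0.0897
  π_III·L_III = 0.31 × 0.32 = 0.0992
  π_IV·L_IV = 0.11 × 0.58 = 0.0638
Marginal: 0.0342 + 0.0897 + 0.0992 + 0.0638 = 0.2869
Responsibility of Component IV: 0.0638 / 0.2869 ≈ 0.222

0.222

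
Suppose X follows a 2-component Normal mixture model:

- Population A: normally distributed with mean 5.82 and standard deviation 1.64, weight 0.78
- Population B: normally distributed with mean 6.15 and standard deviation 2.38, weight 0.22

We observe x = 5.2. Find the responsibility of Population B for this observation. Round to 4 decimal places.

P(component k | x) = π_k·f_k(x) / marginal(x), where marginal(x) = Σ_j π_j·f_j(x).
Evaluate each component's likelihood at the observed value:
  p_A = (1/(1.64·√(2π)))·exp(−(5.2−5.82)²/(2·1.64²)) = 0.243257·exp(-0.07146) = 0.226481
  p_B = (1/(2.38·√(2π)))·exp(−(5.2−6.15)²/(2·2.38²)) = 0.167623·exp(-0.07966) = 0.154787
Unnormalised posteriors:
  π_A·p_A = 0.78 × 0.226481 = 0.176655
  π_B·p_B = 0.22 × 0.154787 = 0.0340532
Sum: 0.176655 + 0.0340532 = 0.210708
Responsibility of Population B: 0.0340532 / 0.210708 ≈ 0.1616

0.1616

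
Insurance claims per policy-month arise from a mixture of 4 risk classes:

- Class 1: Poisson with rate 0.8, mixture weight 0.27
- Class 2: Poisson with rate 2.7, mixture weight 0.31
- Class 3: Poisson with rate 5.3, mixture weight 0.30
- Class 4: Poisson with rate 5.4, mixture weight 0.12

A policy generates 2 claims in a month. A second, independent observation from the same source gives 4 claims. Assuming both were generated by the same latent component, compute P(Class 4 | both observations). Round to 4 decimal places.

P(component k | x) = π_k·f_k(x) / marginal(x), where marginal(x) = Σ_j π_j·f_j(x).
Since both observations come from the same component, the likelihood for component k is f_k(x₁)·f_k(x₂).
  L_1 = [e^(−0.8)·0.8^2/2! = 0.143785] × [0.00766855] = 0.00110262
  L_2 = [e^(−2.7)·2.7^2/2! = 0.244964] × [0.148816] = 0.0364545
  L_3 = [e^(−5.3)·5.3^2/2! = 0.0701069] × [0.164109] = 0.0115052
  L_4 = [e^(−5.4)·5.4^2/2! = 0.0658518] × [0.16002] = 0.0105376
Weight by the priors:
  π_1·L_1 = 0.27 × 0.00110262 = 0.000297709
  π_2·L_2 = 0.31 × 0.0364545 = 0.0113009
  π_3·L_3 = 0.30 × 0.0115052 = 0.00345155
  π_4·L_4 = 0.12 × 0.0105376 = 0.00126451
Marginal: 0.000297709 + 0.0113009 + 0.00345155 + 0.00126451 = 0.0163147
Responsibility of Class 4: 0.00126451 / 0.0163147 ≈ 0.0775

0.0775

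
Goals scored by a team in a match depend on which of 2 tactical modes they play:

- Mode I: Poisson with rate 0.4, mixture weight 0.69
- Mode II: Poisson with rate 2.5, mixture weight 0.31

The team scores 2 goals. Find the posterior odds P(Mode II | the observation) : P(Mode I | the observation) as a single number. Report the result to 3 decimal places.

2.149

Only the two components matter; the odds are (π_i f_i(x)) / (π_j f_j(x)).
Poisson probabilities:
  L_I = 0.0536256
  L_II = 0.256516
0.0795198 / 0.0370017 ≈ 2.149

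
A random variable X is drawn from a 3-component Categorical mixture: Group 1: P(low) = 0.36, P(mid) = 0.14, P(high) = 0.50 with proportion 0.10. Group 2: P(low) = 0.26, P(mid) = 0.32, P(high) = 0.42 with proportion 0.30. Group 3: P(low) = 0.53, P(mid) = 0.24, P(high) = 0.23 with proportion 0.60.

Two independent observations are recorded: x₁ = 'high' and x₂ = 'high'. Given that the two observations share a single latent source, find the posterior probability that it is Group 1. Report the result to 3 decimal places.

0.228

P(component k | x) = P(Z=k)·f_k(x) / marginal(x), where marginal(x) = Σ_j P(Z=j)·f_j(x).
Since both observations come from the same component, the likelihood for component k is f_k(x₁)·f_k(x₂).
  p_1 = [P(high | comp) = 0.50] × [0.5] = 0.25
  p_2 = [P(high | comp) = 0.42] × [0.42] = 0.1764
  p_3 = [P(high | comp) = 0.23] × [0.23] = 0.0529
Multiply by the mixture weights:
  P(Z=1)·p_1 = 0.10 × 0.25 = 0.025
  P(Z=2)·p_2 = 0.30 × 0.1764 = 0.05292
  P(Z=3)·p_3 = 0.60 × 0.0529 = 0.03174
Normaliser: 0.025 + 0.05292 + 0.03174 = 0.10966
So the posterior for Group 1 is 0.025 / 0.10966 ≈ 0.228.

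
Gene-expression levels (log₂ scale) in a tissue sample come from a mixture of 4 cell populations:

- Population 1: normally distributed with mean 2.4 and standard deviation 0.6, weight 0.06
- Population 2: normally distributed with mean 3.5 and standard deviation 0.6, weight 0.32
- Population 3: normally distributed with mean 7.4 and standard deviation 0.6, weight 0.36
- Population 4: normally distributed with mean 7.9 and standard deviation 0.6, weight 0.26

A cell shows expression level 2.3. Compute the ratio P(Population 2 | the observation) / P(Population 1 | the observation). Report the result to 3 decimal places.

0.732

Posterior odds = (π_i f_i(x)) / (π_j f_j(x)); the normalising sum cancels.
Normal densities:
  f_1 = (1/(0.6·√(2π)))·exp(−(2.3−2.4)²/(2·0.6²)) = 0.664904·exp(-0.01389) = 0.655733
  f_2 = (1/(0.6·√(2π)))·exp(−(2.3−3.5)²/(2·0.6²)) = 0.664904·exp(-2.00000) = 0.0899849
  f_3 = (1/(0.6·√(2π)))·exp(−(2.3−7.4)²/(2·0.6²)) = 0.664904·exp(-36.12500) = 1.36104e-16
  f_4 = (1/(0.6·√(2π)))·exp(−(2.3−7.9)²/(2·0.6²)) = 0.664904·exp(-43.55556) = 8.06903e-20
Odds = (0.32/0.06) × (0.0899849/0.655733) = 5.33333 × 0.137228 ≈ 0.732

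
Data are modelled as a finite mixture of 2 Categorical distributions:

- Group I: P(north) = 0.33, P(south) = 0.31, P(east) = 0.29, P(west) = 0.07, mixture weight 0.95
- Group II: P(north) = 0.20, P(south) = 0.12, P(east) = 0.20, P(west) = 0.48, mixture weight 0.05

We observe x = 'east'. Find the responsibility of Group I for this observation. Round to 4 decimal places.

Apply Bayes' rule: the posterior for each component is proportional to its prior times its likelihood at x.
Categorical probabilities:
  p_I = 0.29
  p_II = 0.2
Prior × likelihood for each component:
  π_I·p_I = 0.95 × 0.29 = 0.2755
  π_II·p_II = 0.05 × 0.2 = 0.01
Marginal: 0.2755 + 0.01 = 0.2855
So the posterior for Group I is 0.2755 / 0.2855 ≈ 0.9650.

0.9650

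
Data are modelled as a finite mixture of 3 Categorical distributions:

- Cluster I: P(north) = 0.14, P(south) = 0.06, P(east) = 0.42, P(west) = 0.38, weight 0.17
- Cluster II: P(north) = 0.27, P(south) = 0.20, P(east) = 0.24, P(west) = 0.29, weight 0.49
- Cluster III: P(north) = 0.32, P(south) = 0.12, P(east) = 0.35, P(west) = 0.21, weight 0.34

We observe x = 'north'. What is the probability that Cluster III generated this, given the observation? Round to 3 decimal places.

0.411

The responsibility of component k is P(Z=k) f_k(x) divided by Σ_j P(Z=j) f_j(x).
Categorical probabilities:
  p_I = 0.14
  p_II = 0.27
  p_III = 0.32
Unnormalised posteriors:
  P(Z=I)·p_I = 0.17 × 0.14 = 0.0238
  P(Z=II)·p_II = 0.49 × 0.27 = 0.1323
  P(Z=III)·p_III = 0.34 × 0.32 = 0.1088
Denominator: 0.0238 + 0.1323 + 0.1088 = 0.2649
So the posterior for Cluster III is 0.1088 / 0.2649 ≈ 0.411.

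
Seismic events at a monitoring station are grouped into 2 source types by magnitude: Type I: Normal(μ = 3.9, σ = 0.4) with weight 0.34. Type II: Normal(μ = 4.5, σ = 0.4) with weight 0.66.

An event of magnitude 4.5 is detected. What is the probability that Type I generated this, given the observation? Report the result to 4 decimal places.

P(component k | x) = w_k·f_k(x) / marginal(x), where marginal(x) = Σ_j w_j·f_j(x).
Evaluate each component's likelihood at the observed value:
  p_I = (1/(0.4·√(2π)))·exp(−(4.5−3.9)²/(2·0.4²)) = 0.997356·exp(-1.12500) = 0.323794
  p_II = (1/(0.4·√(2π)))·exp(−(4.5−4.5)²/(2·0.4²)) = 0.997356·exp(-0.00000) = 0.997356
Weight by the priors:
  w_I·p_I = 0.34 × 0.323794 = 0.11009
  w_II·p_II = 0.66 × 0.997356 = 0.658255
Sum: 0.11009 + 0.658255 = 0.768345
P(Type I | 4.5) = 0.11009 / 0.768345 ≈ 0.1433

0.1433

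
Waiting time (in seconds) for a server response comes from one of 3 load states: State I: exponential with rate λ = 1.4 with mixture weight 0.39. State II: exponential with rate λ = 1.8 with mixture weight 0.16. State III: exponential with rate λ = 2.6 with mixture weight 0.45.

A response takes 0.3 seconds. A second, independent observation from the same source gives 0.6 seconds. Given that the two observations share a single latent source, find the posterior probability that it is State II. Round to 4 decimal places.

P(component k | x) = w_k·f_k(x) / marginal(x), where marginal(x) = Σ_j w_j·f_j(x).
Since both observations come from the same component, the likelihood for component k is f_k(x₁)·f_k(x₂).
  L_I = [1.4·e^(−1.4·0.3) = 1.4·e^(−0.4200) = 0.919866] × [0.604395] = 0.555962
  L_II = [1.8·e^(−1.8·0.3) = 1.8·e^(−0.5400) = 1.04895] × [0.611272] = 0.641192
  L_III = [2.6·e^(−2.6·0.3) = 2.6·e^(−0.7800) = 1.19186] × [0.546354] = 0.651175
Prior × likelihood for each component:
  w_I·L_I = 0.39 × 0.555962 = 0.216825
  w_II·L_II = 0.16 × 0.641192 = 0.102591
  w_III·L_III = 0.45 × 0.651175 = 0.293029
Normaliser: 0.216825 + 0.102591 + 0.293029 = 0.612444
So the posterior for State II is 0.102591 / 0.612444 ≈ 0.1675.

0.1675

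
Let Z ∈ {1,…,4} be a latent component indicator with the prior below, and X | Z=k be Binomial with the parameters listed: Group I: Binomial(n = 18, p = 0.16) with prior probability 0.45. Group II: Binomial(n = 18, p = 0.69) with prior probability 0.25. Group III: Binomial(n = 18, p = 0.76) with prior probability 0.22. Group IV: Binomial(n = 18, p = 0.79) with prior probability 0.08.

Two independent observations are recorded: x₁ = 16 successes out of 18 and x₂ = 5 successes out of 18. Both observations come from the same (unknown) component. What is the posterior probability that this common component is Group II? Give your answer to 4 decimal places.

P(component k | x) = P(Z=k)·f_k(x) / marginal(x), where marginal(x) = Σ_j P(Z=j)·f_j(x).
Since both observations come from the same component, the likelihood for component k is f_k(x₁)·f_k(x₂).
  L_I = [C(18,16)·0.16^16·0.84^2 = 153·1.84467e-13·0.7056 = 1.99145e-11] × [0.0931344] = 1.85473e-12
  L_II = [C(18,16)·0.69^16·0.31^2 = 153·0.00263989·0.0961 = 0.0388151] × [0.00032721] = 1.27007e-05
  L_III = [C(18,16)·0.76^16·0.24^2 = 153·0.0123885·0.0576 = 0.109177] × [1.90412e-05] = 2.07886e-06
  L_IV = [C(18,16)·0.79^16·0.21^2 = 153·0.0230162·0.0441 = 0.155297] × [4.07254e-06] = 6.32454e-07
Weight by the priors:
  P(Z=I)·L_I = 0.45 × 1.85473e-12 = 8.34627e-13
  P(Z=II)·L_II = 0.25 × 1.27007e-05 = 3.17517e-06
  P(Z=III)·L_III = 0.22 × 2.07886e-06 = 4.57349e-07
  P(Z=IV)·L_IV = 0.08 × 6.32454e-07 = 5.05964e-08
Evidence: 8.34627e-13 + 3.17517e-06 + 4.57349e-07 + 5.05964e-08 = 3.68312e-06
P(Group II | data) = 3.17517e-06 / 3.68312e-06 ≈ 0.8621

0.8621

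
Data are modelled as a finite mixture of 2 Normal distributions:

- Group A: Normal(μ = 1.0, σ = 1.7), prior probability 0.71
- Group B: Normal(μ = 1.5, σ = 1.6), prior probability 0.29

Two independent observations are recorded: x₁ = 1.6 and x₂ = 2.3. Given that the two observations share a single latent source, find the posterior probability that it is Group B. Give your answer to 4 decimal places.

Apply Bayes' rule: the posterior for each component is proportional to its prior times its likelihood at x.
Since both observations come from the same component, the likelihood for component k is f_k(x₁)·f_k(x₂).
  p_A = [(1/(1.7·√(2π)))·exp(−(1.6−1.0)²/(2·1.7²)) = 0.234672·exp(-0.06228) = 0.220502] × [0.175178] = 0.038627
  p_B = [(1/(1.6·√(2π)))·exp(−(1.6−1.5)²/(2·1.6²)) = 0.249339·exp(-0.00195) = 0.248852] × [0.220041] = 0.0547577
Prior × likelihood for each component:
  w_A·p_A = 0.71 × 0.038627 = 0.0274251
  w_B·p_B = 0.29 × 0.0547577 = 0.0158797
Sum: 0.0274251 + 0.0158797 = 0.0433049
P(Group B | x₁,x₂) ≈ 0.3667

0.3667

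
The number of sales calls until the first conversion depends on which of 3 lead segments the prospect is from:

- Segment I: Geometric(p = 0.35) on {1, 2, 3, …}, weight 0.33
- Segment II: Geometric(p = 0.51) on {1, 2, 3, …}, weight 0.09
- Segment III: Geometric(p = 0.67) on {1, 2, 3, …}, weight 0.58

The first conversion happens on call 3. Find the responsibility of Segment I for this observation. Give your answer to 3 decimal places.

The responsibility of component k is w_k f_k(x) divided by Σ_j w_j f_j(x).
Component likelihoods at x = 3:
  p_I = 0.147875
  p_II = 0.122451
  p_III = 0.072963
Weight by the priors:
  w_I·p_I = 0.33 × 0.147875 = 0.0487988
  w_II·p_II = 0.09 × 0.122451 = 0.0110206
  w_III·p_III = 0.58 × 0.072963 = 0.0423185
Denominator: 0.0487988 + 0.0110206 + 0.0423185 = 0.102138
P(Segment I | the observation) ≈ 0.478

0.478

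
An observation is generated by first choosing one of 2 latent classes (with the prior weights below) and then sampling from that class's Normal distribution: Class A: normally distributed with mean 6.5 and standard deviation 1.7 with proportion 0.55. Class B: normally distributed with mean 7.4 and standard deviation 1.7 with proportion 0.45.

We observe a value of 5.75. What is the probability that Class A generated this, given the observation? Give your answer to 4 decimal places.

The responsibility of component k is π_k f_k(x) divided by Σ_j π_j f_j(x).
Normal densities:
  f_A = 0.21291
  f_B = 0.146521
Weight by the priors:
  π_A·f_A = 0.55 × 0.21291 = 0.117101
  π_B·f_B = 0.45 × 0.146521 = 0.0659344
Sum: 0.117101 + 0.0659344 = 0.183035
Responsibility of Class A: 0.117101 / 0.183035 ≈ 0.6398

0.6398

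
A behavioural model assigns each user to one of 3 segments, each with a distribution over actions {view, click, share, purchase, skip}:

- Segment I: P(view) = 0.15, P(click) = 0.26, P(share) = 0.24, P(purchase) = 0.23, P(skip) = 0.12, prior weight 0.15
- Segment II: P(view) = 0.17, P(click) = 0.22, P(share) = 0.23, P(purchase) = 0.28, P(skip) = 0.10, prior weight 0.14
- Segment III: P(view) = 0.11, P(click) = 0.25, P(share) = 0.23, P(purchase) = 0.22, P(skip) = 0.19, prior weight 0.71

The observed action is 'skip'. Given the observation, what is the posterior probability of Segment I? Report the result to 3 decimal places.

By Bayes' theorem, P(k | x) = π_k f_k(x) / Σ_j π_j f_j(x).
Evaluate each component's likelihood at the observed value:
  f_I = P(skip | comp) = 0.12
  f_II = P(skip | comp) = 0.10
  f_III = P(skip | comp) = 0.19
Weight by the priors:
  π_I·f_I = 0.15 × 0.12 = 0.018
  π_II·f_II = 0.14 × 0.1 = 0.014
  π_III·f_III = 0.71 × 0.19 = 0.1349
Normaliser: 0.018 + 0.014 + 0.1349 = 0.1669
So the posterior for Segment I is 0.018 / 0.1669 ≈ 0.108.

0.108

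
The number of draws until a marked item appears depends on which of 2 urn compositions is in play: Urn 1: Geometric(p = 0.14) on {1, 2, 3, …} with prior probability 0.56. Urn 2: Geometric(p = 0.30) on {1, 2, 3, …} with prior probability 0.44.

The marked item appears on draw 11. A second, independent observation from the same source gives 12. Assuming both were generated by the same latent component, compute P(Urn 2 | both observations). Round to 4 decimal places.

Posterior ∝ prior × likelihood, so P(k | x) ∝ P(Z=k) f_k(x); normalise over all components.
Since both observations come from the same component, the likelihood for component k is f_k(x₁)·f_k(x₂).
  L_1 = [0.14·(1−0.14)^10 = 0.14·0.221302 = 0.0309822] × [0.0266447] = 0.000825512
  L_2 = [0.30·(1−0.30)^10 = 0.30·0.0282475 = 0.00847426] × [0.00593198] = 5.02691e-05
Multiply by the mixture weights:
  P(Z=1)·L_1 = 0.56 × 0.000825512 = 0.000462287
  P(Z=2)·L_2 = 0.44 × 5.02691e-05 = 2.21184e-05
Denominator: 0.000462287 + 2.21184e-05 = 0.000484405
P(Urn 2 | data) = 2.21184e-05 / 0.000484405 ≈ 0.0457

0.0457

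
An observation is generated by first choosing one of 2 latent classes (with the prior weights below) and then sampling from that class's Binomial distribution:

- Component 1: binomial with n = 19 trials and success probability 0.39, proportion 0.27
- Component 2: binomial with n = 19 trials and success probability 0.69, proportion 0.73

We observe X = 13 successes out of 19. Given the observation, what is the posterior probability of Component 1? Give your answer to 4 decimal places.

0.0127

P(component k | x) = π_k·f_k(x) / marginal(x), where marginal(x) = Σ_j π_j·f_j(x).
Component likelihoods at x = 13 successes out of 19:
  f_1 = C(19,13)·0.39^13·0.61^6 = 27132·4.82881e-06·0.0515204 = 0.00674995
  f_2 = C(19,13)·0.69^13·0.31^6 = 27132·0.00803597·0.000887504 = 0.193504
Weight by the priors:
  π_1·f_1 = 0.27 × 0.00674995 = 0.00182249
  π_2·f_2 = 0.73 × 0.193504 = 0.141258
Marginal: 0.00182249 + 0.141258 = 0.14308
Responsibility of Component 1: 0.00182249 / 0.14308 ≈ 0.0127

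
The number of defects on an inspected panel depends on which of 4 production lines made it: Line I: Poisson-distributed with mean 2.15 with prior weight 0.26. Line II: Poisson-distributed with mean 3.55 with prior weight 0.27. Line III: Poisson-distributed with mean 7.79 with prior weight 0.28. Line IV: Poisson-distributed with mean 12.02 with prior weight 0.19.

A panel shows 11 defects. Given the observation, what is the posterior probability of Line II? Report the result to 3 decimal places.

P(component k | x) = π_k·f_k(x) / marginal(x), where marginal(x) = Σ_j π_j·f_j(x).
Poisson probabilities:
  L_I = e^(−2.15)·2.15^11/11! = 1.32414e-05
  L_II = e^(−3.55)·3.55^11/11! = 0.000812102
  L_III = e^(−7.79)·7.79^11/11! = 0.0664664
  L_IV = e^(−12.02)·12.02^11/11! = 0.114176
Weight by the priors:
  π_I·L_I = 0.26 × 1.32414e-05 = 3.44277e-06
  π_II·L_II = 0.27 × 0.000812102 = 0.000219268
  π_III·L_III = 0.28 × 0.0664664 = 0.0186106
  π_IV·L_IV = 0.19 × 0.114176 = 0.0216934
Evidence: 3.44277e-06 + 0.000219268 + 0.0186106 + 0.0216934 = 0.0405267
So the posterior for Line II is 0.000219268 / 0.0405267 ≈ 0.005.

0.005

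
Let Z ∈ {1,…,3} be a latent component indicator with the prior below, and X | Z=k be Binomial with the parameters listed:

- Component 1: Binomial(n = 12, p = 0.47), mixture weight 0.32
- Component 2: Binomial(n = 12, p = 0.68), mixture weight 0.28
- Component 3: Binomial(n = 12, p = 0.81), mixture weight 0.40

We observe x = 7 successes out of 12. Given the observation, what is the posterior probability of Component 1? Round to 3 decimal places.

0.441

P(component k | x) = w_k·f_k(x) / marginal(x), where marginal(x) = Σ_j w_j·f_j(x).
Binomial probabilities:
  p_1 = 0.167799
  p_2 = 0.178664
  p_3 = 0.044863
Prior × likelihood for each component:
  w_1·p_1 = 0.32 × 0.167799 = 0.0536957
  w_2·p_2 = 0.28 × 0.178664 = 0.050026
  w_3·p_3 = 0.40 × 0.044863 = 0.0179452
Marginal: 0.0536957 + 0.050026 + 0.0179452 = 0.121667
P(Component 1 | data) = 0.0536957 / 0.121667 ≈ 0.441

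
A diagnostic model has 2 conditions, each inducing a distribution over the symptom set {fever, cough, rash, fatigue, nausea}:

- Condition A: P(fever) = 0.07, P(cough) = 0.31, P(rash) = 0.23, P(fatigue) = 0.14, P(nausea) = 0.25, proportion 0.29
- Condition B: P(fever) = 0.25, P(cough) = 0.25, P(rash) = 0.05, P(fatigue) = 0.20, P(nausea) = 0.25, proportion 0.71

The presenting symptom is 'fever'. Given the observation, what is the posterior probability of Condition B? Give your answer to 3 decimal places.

By Bayes' theorem, P(k | x) = w_k f_k(x) / Σ_j w_j f_j(x).
Categorical probabilities:
  L_A = P(fever | comp) = 0.07
  L_B = P(fever | comp) = 0.25
Unnormalised posteriors:
  w_A·L_A = 0.29 × 0.07 = 0.0203
  w_B·L_B = 0.71 × 0.25 = 0.1775
Normaliser: 0.0203 + 0.1775 = 0.1978
P(Condition B | 'fever') ≈ 0.897

0.897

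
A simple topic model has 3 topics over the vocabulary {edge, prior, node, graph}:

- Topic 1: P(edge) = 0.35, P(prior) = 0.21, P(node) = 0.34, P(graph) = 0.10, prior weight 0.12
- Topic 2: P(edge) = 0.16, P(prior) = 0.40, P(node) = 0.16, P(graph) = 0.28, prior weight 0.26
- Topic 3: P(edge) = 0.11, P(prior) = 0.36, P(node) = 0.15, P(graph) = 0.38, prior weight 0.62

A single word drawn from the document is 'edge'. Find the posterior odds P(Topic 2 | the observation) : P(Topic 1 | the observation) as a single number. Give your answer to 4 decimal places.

The posterior odds equal the prior odds times the likelihood ratio: (π_i/π_j)·(f_i(x)/f_j(x)).
Component likelihoods at x = 'edge':
  f_1 = P(edge | comp) = 0.35
  f_2 = P(edge | comp) = 0.16
  f_3 = P(edge | comp) = 0.11
Posterior odds = (π_2·f_2) / (π_1·f_1) = (0.26·0.16) / (0.12·0.35) = 0.0416 / 0.042 ≈ 0.9905

0.9905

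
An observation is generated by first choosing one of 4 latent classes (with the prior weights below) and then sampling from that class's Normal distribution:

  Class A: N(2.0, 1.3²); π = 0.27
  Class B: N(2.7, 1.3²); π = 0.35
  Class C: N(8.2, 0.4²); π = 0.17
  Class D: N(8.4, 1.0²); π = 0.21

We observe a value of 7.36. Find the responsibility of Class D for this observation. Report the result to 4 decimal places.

The responsibility of component k is P(Z=k) f_k(x) divided by Σ_j P(Z=j) f_j(x).
Component likelihoods at x = 7.36:
  f_A = (1/(1.3·√(2π)))·exp(−(7.36−2.0)²/(2·1.3²)) = 0.306879·exp(-8.49988) = 6.24475e-05
  f_B = (1/(1.3·√(2π)))·exp(−(7.36−2.7)²/(2·1.3²)) = 0.306879·exp(-6.42473) = 0.00049744
  f_C = (1/(0.4·√(2π)))·exp(−(7.36−8.2)²/(2·0.4²)) = 0.997356·exp(-2.20500) = 0.109959
  f_D = (1/(1.0·√(2π)))·exp(−(7.36−8.4)²/(2·1.0²)) = 0.398942·exp(-0.54080) = 0.232297
Unnormalised posteriors:
  P(Z=A)·f_A = 0.27 × 6.24475e-05 = 1.68608e-05
  P(Z=B)·f_B = 0.35 × 0.00049744 = 0.000174104
  P(Z=C)·f_C = 0.17 × 0.109959 = 0.018693
  P(Z=D)·f_D = 0.21 × 0.232297 = 0.0487824
Denominator: 1.68608e-05 + 0.000174104 + 0.018693 + 0.0487824 = 0.0676664
Responsibility of Class D: 0.0487824 / 0.0676664 ≈ 0.7209

0.7209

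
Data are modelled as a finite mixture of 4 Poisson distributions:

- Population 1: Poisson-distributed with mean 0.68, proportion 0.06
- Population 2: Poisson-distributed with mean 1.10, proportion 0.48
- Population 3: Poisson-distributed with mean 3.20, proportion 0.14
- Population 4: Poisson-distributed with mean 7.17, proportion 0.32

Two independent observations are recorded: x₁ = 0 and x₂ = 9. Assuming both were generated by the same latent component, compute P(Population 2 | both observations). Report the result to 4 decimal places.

0.0070

Apply Bayes' rule: the posterior for each component is proportional to its prior times its likelihood at x.
Since both observations come from the same component, the likelihood for component k is f_k(x₁)·f_k(x₂).
  L_1 = [0.506617] × [4.34007e-08] = 2.19875e-08
  L_2 = [0.332871] × [2.16295e-06] = 7.19985e-07
  L_3 = [0.0407622] × [0.00395225] = 0.000161102
  L_4 = [0.000769323] × [0.106174] = 8.1682e-05
Prior × likelihood for each component:
  π_1·L_1 = 0.06 × 2.19875e-08 = 1.31925e-09
  π_2·L_2 = 0.48 × 7.19985e-07 = 3.45593e-07
  π_3·L_3 = 0.14 × 0.000161102 = 2.25543e-05
  π_4·L_4 = 0.32 × 8.1682e-05 = 2.61382e-05
Normaliser: 1.31925e-09 + 3.45593e-07 + 2.25543e-05 + 2.61382e-05 = 4.90395e-05
Responsibility of Population 2: 3.45593e-07 / 4.90395e-05 ≈ 0.0070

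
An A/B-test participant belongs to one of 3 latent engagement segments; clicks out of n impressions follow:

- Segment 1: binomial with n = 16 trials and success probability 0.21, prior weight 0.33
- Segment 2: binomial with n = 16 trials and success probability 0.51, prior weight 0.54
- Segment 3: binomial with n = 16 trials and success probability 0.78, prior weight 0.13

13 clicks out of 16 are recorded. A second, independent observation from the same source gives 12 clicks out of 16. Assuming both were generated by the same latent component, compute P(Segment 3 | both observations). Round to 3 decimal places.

0.973

The responsibility of component k is P(Z=k) f_k(x) divided by Σ_j P(Z=j) f_j(x).
Since both observations come from the same component, the likelihood for component k is f_k(x₁)·f_k(x₂).
  L_1 = [C(16,13)·0.21^13·0.79^3 = 560·1.54472e-09·0.493039 = 4.26501e-07] × [5.21448e-06] = 2.22398e-12
  L_2 = [C(16,13)·0.51^13·0.49^3 = 560·0.000157911·0.117649 = 0.0104037] × [0.0324861] = 0.000337976
  L_3 = [C(16,13)·0.78^13·0.22^3 = 560·0.0395576·0.010648 = 0.235877] × [0.216221] = 0.0510015
Prior × likelihood for each component:
  P(Z=1)·L_1 = 0.33 × 2.22398e-12 = 7.33914e-13
  P(Z=2)·L_2 = 0.54 × 0.000337976 = 0.000182507
  P(Z=3)·L_3 = 0.13 × 0.0510015 = 0.0066302
Denominator: 7.33914e-13 + 0.000182507 + 0.0066302 = 0.00681271
P(Segment 3 | x₁,x₂) = 0.0066302 / 0.00681271 ≈ 0.973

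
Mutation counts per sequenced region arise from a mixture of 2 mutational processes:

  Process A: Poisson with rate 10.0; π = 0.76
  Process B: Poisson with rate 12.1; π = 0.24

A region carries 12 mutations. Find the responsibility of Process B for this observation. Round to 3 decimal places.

0.276

By Bayes' theorem, P(k | x) = P(Z=k) f_k(x) / Σ_j P(Z=j) f_j(x).
Poisson probabilities:
  p_A = 0.0947803
  p_B = 0.114321
Unnormalised posteriors:
  P(Z=A)·p_A = 0.76 × 0.0947803 = 0.0720331
  P(Z=B)·p_B = 0.24 × 0.114321 = 0.0274369
Evidence: 0.0720331 + 0.0274369 = 0.09947
P(Process B | x) ≈ 0.276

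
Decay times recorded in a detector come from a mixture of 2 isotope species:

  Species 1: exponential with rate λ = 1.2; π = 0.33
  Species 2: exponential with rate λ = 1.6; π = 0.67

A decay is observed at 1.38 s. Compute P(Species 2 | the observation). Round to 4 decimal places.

0.6092

Posterior ∝ prior × likelihood, so P(k | x) ∝ π_k f_k(x); normalise over all components.
Evaluate each component's likelihood at the observed value:
  L_1 = 0.229081
  L_2 = 0.175872
Unnormalised posteriors:
  π_1·L_1 = 0.33 × 0.229081 = 0.0755968
  π_2·L_2 = 0.67 × 0.175872 = 0.117835
Evidence: 0.0755968 + 0.117835 = 0.193431
P(Species 2 | the observation) ≈ 0.6092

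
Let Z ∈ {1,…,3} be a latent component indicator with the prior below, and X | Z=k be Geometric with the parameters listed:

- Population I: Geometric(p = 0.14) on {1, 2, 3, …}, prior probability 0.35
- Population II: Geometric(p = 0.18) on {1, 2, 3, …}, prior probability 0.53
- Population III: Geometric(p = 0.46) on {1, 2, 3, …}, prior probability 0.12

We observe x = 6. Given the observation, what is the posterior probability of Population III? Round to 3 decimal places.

By Bayes' theorem, P(k | x) = π_k f_k(x) / Σ_j π_j f_j(x).
Geometric probabilities:
  f_I = 0.14·(1−0.14)^5 = 0.14·0.470427 = 0.0658598
  f_II = 0.18·(1−0.18)^5 = 0.18·0.37074 = 0.0667332
  f_III = 0.46·(1−0.46)^5 = 0.46·0.0459165 = 0.0211216
Prior × likelihood for each component:
  π_I·f_I = 0.35 × 0.0658598 = 0.0230509
  π_II·f_II = 0.53 × 0.0667332 = 0.0353686
  π_III·f_III = 0.12 × 0.0211216 = 0.00253459
Evidence: 0.0230509 + 0.0353686 + 0.00253459 = 0.0609541
P(Population III | x) ≈ 0.042

0.042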